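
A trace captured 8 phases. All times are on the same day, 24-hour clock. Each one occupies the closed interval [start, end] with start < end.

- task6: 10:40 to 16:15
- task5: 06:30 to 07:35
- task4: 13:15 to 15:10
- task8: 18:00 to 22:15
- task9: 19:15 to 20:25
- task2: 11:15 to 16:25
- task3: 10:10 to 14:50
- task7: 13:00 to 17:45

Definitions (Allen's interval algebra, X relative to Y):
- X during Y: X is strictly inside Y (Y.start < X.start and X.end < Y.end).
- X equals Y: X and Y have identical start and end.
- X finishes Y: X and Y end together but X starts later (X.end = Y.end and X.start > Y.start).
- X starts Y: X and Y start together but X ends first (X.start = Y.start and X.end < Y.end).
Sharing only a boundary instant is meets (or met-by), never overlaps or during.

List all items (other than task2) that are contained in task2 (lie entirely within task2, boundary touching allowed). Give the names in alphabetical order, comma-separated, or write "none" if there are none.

task4

Target task2 = [11:15, 16:25].
task3 [10:10, 14:50] → overlaps → no.
task4 [13:15, 15:10] → during → yes.
task5 [06:30, 07:35] → before → no.
task6 [10:40, 16:15] → overlaps → no.
task7 [13:00, 17:45] → overlapped-by → no.
task8 [18:00, 22:15] → after → no.
task9 [19:15, 20:25] → after → no.
Result: task4.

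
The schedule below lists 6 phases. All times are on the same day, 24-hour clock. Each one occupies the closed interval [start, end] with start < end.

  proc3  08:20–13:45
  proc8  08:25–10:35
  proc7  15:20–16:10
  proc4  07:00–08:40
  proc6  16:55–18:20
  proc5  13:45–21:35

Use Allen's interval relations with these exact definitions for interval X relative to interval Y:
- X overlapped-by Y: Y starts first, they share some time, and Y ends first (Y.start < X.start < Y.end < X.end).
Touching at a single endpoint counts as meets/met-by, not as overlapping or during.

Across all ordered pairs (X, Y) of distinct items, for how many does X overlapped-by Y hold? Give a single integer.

Checking all 30 ordered pairs for relation 'overlapped-by'; matching pairs in alphabetical order:
(proc3, proc4): proc3 overlapped-by proc4 ✓
(proc8, proc4): proc8 overlapped-by proc4 ✓
Count: 2.

2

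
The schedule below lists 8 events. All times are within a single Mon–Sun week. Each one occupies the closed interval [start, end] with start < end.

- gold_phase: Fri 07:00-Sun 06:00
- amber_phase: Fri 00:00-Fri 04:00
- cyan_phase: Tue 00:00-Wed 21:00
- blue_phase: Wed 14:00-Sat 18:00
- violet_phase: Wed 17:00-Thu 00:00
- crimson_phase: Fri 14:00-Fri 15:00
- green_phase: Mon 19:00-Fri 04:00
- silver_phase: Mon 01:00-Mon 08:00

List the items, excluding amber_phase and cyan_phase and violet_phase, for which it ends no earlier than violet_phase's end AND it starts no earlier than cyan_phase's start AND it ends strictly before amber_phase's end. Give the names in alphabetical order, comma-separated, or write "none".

Conditions: its end is no earlier than violet_phase's end (X.end >= Thu 00:00) AND its start is no earlier than cyan_phase's start (X.start >= Tue 00:00) AND its end is strictly before amber_phase's end (X.end < Fri 04:00).
blue_phase: end Sat 18:00 >= Thu 00:00? ✓; start Wed 14:00 >= Tue 00:00? ✓; end Sat 18:00 < Fri 04:00? ✗ → no.
crimson_phase: end Fri 15:00 >= Thu 00:00? ✓; start Fri 14:00 >= Tue 00:00? ✓; end Fri 15:00 < Fri 04:00? ✗ → no.
gold_phase: end Sun 06:00 >= Thu 00:00? ✓; start Fri 07:00 >= Tue 00:00? ✓; end Sun 06:00 < Fri 04:00? ✗ → no.
green_phase: end Fri 04:00 >= Thu 00:00? ✓; start Mon 19:00 >= Tue 00:00? ✗; end Fri 04:00 < Fri 04:00? ✗ → no.
silver_phase: end Mon 08:00 >= Thu 00:00? ✗; start Mon 01:00 >= Tue 00:00? ✗; end Mon 08:00 < Fri 04:00? ✓ → no.
Result: none.

none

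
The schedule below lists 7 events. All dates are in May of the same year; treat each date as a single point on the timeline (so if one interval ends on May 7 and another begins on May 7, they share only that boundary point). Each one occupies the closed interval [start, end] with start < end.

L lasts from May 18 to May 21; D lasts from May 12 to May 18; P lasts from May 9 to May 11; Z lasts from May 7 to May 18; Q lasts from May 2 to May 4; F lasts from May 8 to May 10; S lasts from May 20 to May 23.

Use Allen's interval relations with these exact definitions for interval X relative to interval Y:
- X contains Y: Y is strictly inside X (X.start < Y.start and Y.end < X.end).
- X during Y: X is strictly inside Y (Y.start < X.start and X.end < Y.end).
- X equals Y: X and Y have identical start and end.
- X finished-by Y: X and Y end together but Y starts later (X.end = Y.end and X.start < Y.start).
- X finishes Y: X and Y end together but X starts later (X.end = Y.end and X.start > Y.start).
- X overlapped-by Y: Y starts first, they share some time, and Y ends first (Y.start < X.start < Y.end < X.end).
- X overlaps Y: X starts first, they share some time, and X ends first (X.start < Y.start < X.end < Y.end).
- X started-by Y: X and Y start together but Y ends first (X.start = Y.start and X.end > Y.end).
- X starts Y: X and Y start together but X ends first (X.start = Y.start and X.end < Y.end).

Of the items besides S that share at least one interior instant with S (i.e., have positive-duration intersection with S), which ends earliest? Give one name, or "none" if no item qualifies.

Target S = [May 20, May 23].
D [May 12, May 18] → before → excluded.
F [May 8, May 10] → before → excluded.
L [May 18, May 21] → overlaps → candidate.
P [May 9, May 11] → before → excluded.
Q [May 2, May 4] → before → excluded.
Z [May 7, May 18] → before → excluded.
Among candidates, earliest end is May 21 → L.

L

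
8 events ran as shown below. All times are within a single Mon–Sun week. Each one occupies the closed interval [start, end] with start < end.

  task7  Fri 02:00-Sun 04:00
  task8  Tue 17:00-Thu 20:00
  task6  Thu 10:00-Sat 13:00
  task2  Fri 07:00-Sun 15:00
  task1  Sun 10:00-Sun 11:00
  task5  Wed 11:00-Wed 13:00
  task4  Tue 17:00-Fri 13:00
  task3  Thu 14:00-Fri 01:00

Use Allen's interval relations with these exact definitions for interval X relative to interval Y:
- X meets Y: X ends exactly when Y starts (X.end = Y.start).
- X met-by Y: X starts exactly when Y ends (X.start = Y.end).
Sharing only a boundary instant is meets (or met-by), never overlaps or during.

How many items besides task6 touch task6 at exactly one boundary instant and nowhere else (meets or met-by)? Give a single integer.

0

Target task6 = [Thu 10:00, Sat 13:00].
task1 [Sun 10:00, Sun 11:00] → after → no.
task2 [Fri 07:00, Sun 15:00] → overlapped-by → no.
task3 [Thu 14:00, Fri 01:00] → during → no.
task4 [Tue 17:00, Fri 13:00] → overlaps → no.
task5 [Wed 11:00, Wed 13:00] → before → no.
task7 [Fri 02:00, Sun 04:00] → overlapped-by → no.
task8 [Tue 17:00, Thu 20:00] → overlaps → no.
Total: 0.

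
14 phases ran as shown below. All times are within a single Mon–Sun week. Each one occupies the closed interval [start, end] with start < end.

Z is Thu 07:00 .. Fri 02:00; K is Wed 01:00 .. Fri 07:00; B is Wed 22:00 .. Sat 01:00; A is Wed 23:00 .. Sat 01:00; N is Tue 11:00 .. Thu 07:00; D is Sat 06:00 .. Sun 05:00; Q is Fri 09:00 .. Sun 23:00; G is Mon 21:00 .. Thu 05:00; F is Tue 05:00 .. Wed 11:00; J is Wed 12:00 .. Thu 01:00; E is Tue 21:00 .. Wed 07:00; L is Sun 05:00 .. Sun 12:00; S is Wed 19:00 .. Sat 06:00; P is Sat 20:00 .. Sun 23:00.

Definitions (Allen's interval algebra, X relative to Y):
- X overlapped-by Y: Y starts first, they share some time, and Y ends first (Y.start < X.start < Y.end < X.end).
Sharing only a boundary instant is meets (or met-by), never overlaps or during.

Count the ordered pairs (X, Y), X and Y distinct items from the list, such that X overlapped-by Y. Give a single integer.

Checking all 182 ordered pairs for relation 'overlapped-by'; matching pairs in alphabetical order:
(A, G): A overlapped-by G ✓
(A, J): A overlapped-by J ✓
(A, K): A overlapped-by K ✓
(A, N): A overlapped-by N ✓
(B, G): B overlapped-by G ✓
(B, J): B overlapped-by J ✓
(B, K): B overlapped-by K ✓
(B, N): B overlapped-by N ✓
(K, E): K overlapped-by E ✓
(K, F): K overlapped-by F ✓
(K, G): K overlapped-by G ✓
(K, N): K overlapped-by N ✓
(N, F): N overlapped-by F ✓
(N, G): N overlapped-by G ✓
(P, D): P overlapped-by D ✓
(Q, A): Q overlapped-by A ✓
(Q, B): Q overlapped-by B ✓
(Q, S): Q overlapped-by S ✓
(S, G): S overlapped-by G ✓
(S, J): S overlapped-by J ✓
(S, K): S overlapped-by K ✓
(S, N): S overlapped-by N ✓
Count: 22.

22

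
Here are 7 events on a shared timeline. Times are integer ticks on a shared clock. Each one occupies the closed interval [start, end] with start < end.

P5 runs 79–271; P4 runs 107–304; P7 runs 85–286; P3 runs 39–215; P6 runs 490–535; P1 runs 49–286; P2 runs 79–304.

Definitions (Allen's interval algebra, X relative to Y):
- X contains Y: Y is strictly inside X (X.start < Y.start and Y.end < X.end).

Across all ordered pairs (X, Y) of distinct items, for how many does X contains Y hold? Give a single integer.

2

Checking all 42 ordered pairs for relation 'contains'; matching pairs in alphabetical order:
(P1, P5): P1 contains P5 ✓
(P2, P7): P2 contains P7 ✓
Count: 2.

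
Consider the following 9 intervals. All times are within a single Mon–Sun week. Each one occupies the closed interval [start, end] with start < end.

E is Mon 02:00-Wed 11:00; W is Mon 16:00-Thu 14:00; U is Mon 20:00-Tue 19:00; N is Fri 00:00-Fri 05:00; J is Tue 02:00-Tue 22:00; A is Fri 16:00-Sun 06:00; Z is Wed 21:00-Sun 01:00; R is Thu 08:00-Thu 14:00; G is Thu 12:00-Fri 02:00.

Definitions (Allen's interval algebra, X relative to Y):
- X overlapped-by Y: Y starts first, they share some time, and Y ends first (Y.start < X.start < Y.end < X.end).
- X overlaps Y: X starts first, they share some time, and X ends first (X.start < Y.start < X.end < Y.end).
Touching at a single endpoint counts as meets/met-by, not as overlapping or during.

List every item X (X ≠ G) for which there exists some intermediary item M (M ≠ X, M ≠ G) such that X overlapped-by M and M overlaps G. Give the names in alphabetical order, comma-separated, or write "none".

Target G = [Thu 12:00, Fri 02:00].
Intermediaries M with M overlaps G: R, W.
Via R — items with X overlapped-by R: none.
Via W — items with X overlapped-by W: Z.
Union: Z.

Z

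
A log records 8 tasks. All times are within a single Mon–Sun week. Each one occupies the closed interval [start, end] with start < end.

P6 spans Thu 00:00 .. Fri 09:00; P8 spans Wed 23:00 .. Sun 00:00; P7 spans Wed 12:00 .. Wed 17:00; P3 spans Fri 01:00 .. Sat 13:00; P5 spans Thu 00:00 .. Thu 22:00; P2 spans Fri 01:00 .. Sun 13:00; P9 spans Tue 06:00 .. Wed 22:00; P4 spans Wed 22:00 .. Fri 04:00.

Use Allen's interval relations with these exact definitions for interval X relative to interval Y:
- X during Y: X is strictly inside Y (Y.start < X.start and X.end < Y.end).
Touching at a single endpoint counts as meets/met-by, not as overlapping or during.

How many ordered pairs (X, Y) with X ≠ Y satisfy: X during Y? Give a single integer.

5

Checking all 56 ordered pairs for relation 'during'; matching pairs in alphabetical order:
(P3, P8): P3 during P8 ✓
(P5, P4): P5 during P4 ✓
(P5, P8): P5 during P8 ✓
(P6, P8): P6 during P8 ✓
(P7, P9): P7 during P9 ✓
Count: 5.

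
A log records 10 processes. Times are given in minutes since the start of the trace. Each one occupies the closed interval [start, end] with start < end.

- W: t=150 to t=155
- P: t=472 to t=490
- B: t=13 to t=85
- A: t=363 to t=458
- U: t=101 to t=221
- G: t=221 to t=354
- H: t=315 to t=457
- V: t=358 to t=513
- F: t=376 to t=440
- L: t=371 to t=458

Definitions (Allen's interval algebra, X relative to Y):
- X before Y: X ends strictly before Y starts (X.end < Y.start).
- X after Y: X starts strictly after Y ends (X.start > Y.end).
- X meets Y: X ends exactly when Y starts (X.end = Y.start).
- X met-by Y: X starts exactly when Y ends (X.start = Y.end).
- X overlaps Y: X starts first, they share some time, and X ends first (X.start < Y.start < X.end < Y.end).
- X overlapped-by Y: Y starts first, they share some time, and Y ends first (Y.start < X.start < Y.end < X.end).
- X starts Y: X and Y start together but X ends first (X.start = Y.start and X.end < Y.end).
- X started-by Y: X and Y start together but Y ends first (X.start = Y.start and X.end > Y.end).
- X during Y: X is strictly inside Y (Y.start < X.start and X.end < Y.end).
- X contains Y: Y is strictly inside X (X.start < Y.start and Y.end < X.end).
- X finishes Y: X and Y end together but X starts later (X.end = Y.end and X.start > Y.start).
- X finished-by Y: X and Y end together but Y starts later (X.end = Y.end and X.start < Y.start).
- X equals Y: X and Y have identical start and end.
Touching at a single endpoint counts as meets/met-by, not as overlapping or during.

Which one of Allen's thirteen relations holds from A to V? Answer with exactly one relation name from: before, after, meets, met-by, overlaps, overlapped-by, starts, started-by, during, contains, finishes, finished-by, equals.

A = [t=363, t=458]; V = [t=358, t=513].
Compare endpoints: A.start > V.start, A.start < V.end, A.end > V.start, A.end < V.end.
That pattern is 'during'.

during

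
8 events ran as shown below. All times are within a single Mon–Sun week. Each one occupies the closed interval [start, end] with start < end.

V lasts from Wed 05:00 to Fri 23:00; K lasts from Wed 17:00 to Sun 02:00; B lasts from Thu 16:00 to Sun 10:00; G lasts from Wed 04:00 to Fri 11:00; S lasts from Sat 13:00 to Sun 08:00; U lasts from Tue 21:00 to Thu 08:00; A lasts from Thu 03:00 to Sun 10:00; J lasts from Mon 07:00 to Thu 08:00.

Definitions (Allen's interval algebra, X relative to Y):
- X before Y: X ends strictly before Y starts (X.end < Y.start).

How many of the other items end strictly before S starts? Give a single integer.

4

Target S = [Sat 13:00, Sun 08:00].
A [Thu 03:00, Sun 10:00] → contains → no.
B [Thu 16:00, Sun 10:00] → contains → no.
G [Wed 04:00, Fri 11:00] → before → counts.
J [Mon 07:00, Thu 08:00] → before → counts.
K [Wed 17:00, Sun 02:00] → overlaps → no.
U [Tue 21:00, Thu 08:00] → before → counts.
V [Wed 05:00, Fri 23:00] → before → counts.
Total: 4.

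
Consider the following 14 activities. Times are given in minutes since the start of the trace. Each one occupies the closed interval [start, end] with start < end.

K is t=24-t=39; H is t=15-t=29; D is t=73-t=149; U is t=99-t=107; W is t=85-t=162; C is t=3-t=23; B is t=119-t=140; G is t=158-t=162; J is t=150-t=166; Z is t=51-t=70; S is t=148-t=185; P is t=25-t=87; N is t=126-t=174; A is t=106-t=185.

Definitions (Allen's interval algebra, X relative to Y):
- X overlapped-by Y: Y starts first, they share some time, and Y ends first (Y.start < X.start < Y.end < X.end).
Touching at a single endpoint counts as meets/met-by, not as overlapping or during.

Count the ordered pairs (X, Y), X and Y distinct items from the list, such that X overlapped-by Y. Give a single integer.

Checking all 182 ordered pairs for relation 'overlapped-by'; matching pairs in alphabetical order:
(A, D): A overlapped-by D ✓
(A, U): A overlapped-by U ✓
(A, W): A overlapped-by W ✓
(D, P): D overlapped-by P ✓
(H, C): H overlapped-by C ✓
(J, W): J overlapped-by W ✓
(K, H): K overlapped-by H ✓
(N, B): N overlapped-by B ✓
(N, D): N overlapped-by D ✓
(N, W): N overlapped-by W ✓
(P, H): P overlapped-by H ✓
(P, K): P overlapped-by K ✓
(S, D): S overlapped-by D ✓
(S, N): S overlapped-by N ✓
(S, W): S overlapped-by W ✓
(W, D): W overlapped-by D ✓
(W, P): W overlapped-by P ✓
Count: 17.

17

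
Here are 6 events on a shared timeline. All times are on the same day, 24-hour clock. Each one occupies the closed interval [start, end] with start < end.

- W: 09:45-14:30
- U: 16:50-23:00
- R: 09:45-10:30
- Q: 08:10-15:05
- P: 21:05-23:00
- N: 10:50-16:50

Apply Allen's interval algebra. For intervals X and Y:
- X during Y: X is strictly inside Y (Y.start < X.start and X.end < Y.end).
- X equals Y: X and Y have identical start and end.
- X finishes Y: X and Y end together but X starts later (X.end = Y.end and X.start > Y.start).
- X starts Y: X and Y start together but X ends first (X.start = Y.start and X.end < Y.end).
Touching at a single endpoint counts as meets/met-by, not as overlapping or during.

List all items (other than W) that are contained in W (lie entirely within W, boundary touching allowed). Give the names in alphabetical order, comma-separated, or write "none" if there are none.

Target W = [09:45, 14:30].
N [10:50, 16:50] → overlapped-by → no.
P [21:05, 23:00] → after → no.
Q [08:10, 15:05] → contains → no.
R [09:45, 10:30] → starts → yes.
U [16:50, 23:00] → after → no.
Result: R.

R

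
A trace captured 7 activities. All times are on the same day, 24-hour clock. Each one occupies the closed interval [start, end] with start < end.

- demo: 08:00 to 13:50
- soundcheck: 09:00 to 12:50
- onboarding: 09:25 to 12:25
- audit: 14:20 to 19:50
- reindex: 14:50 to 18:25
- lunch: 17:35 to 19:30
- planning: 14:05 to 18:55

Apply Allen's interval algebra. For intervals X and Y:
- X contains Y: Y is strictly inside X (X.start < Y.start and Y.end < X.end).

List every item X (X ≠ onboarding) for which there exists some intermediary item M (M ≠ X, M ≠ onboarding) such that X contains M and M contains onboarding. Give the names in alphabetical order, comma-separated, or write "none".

Target onboarding = [09:25, 12:25].
Intermediaries M with M contains onboarding: demo, soundcheck.
Via demo — items with X contains demo: none.
Via soundcheck — items with X contains soundcheck: demo.
Union: demo.

demo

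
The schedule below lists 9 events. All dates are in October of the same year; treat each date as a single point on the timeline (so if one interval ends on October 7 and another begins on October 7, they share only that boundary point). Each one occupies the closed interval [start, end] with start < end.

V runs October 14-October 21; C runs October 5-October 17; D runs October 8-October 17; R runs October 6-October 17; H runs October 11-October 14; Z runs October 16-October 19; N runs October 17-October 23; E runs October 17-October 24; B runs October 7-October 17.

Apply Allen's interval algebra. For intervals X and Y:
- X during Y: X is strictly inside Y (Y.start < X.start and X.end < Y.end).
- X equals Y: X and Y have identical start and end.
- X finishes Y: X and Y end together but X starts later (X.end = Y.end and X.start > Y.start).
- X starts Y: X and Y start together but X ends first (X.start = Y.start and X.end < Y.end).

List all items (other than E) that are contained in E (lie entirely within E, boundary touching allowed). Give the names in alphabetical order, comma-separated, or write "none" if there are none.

Target E = [October 17, October 24].
B [October 7, October 17] → meets → no.
C [October 5, October 17] → meets → no.
D [October 8, October 17] → meets → no.
H [October 11, October 14] → before → no.
N [October 17, October 23] → starts → yes.
R [October 6, October 17] → meets → no.
V [October 14, October 21] → overlaps → no.
Z [October 16, October 19] → overlaps → no.
Result: N.

N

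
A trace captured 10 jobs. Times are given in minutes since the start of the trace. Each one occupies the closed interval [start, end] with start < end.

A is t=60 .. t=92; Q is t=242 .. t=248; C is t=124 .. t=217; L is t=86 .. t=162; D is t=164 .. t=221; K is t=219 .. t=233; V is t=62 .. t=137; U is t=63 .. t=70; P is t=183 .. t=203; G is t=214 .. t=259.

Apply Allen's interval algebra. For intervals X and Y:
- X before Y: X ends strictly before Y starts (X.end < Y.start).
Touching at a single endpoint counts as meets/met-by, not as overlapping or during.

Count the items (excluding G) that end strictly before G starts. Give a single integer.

Target G = [t=214, t=259].
A [t=60, t=92] → before → counts.
C [t=124, t=217] → overlaps → no.
D [t=164, t=221] → overlaps → no.
K [t=219, t=233] → during → no.
L [t=86, t=162] → before → counts.
P [t=183, t=203] → before → counts.
Q [t=242, t=248] → during → no.
U [t=63, t=70] → before → counts.
V [t=62, t=137] → before → counts.
Total: 5.

5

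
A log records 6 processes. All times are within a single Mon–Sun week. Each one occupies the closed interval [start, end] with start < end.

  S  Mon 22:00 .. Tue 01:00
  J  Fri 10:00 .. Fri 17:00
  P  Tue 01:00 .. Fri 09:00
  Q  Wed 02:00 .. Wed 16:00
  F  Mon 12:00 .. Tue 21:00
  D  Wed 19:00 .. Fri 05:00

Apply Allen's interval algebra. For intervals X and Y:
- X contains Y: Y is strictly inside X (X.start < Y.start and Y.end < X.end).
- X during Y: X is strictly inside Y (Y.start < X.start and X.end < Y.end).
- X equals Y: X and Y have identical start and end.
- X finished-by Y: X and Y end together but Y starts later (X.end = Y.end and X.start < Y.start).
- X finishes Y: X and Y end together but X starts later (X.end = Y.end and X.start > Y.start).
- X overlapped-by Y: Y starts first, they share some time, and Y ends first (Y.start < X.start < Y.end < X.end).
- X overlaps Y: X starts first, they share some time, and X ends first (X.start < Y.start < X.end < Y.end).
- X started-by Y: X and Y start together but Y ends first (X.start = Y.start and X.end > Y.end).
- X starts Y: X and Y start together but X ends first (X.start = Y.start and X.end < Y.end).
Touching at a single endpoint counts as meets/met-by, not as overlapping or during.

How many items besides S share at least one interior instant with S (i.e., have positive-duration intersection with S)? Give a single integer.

1

Target S = [Mon 22:00, Tue 01:00].
D [Wed 19:00, Fri 05:00] → after → no.
F [Mon 12:00, Tue 21:00] → contains → counts.
J [Fri 10:00, Fri 17:00] → after → no.
P [Tue 01:00, Fri 09:00] → met-by → no.
Q [Wed 02:00, Wed 16:00] → after → no.
Total: 1.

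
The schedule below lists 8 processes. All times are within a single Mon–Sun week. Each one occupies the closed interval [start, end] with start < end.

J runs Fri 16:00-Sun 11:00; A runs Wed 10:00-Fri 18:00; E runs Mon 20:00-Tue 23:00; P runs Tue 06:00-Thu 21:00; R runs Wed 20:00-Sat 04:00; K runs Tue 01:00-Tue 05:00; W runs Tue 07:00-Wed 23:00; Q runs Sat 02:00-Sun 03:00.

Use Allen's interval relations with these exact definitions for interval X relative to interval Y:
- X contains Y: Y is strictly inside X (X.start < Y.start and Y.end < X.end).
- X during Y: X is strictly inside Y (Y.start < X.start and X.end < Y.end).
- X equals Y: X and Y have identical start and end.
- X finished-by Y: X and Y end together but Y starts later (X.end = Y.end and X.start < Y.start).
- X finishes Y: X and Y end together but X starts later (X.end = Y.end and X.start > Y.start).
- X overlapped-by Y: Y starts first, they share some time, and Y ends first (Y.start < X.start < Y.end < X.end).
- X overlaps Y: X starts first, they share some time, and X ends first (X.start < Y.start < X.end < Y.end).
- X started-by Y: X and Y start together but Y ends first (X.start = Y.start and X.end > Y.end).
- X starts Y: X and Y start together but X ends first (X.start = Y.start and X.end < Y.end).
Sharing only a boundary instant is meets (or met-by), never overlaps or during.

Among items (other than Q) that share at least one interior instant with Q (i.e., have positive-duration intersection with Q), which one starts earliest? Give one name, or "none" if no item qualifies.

R

Target Q = [Sat 02:00, Sun 03:00].
A [Wed 10:00, Fri 18:00] → before → excluded.
E [Mon 20:00, Tue 23:00] → before → excluded.
J [Fri 16:00, Sun 11:00] → contains → candidate.
K [Tue 01:00, Tue 05:00] → before → excluded.
P [Tue 06:00, Thu 21:00] → before → excluded.
R [Wed 20:00, Sat 04:00] → overlaps → candidate.
W [Tue 07:00, Wed 23:00] → before → excluded.
Among candidates, earliest start is Wed 20:00 → R.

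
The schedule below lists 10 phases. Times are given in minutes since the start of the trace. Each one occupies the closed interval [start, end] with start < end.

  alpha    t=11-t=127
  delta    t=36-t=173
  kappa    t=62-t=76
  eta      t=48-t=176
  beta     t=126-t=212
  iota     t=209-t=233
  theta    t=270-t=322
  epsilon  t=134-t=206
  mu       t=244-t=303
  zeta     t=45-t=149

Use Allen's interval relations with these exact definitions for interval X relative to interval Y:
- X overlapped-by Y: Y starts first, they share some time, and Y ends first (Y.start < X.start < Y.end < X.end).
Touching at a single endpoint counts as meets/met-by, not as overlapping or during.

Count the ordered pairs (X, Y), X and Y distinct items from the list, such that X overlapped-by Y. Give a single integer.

Checking all 90 ordered pairs for relation 'overlapped-by'; matching pairs in alphabetical order:
(beta, alpha): beta overlapped-by alpha ✓
(beta, delta): beta overlapped-by delta ✓
(beta, eta): beta overlapped-by eta ✓
(beta, zeta): beta overlapped-by zeta ✓
(delta, alpha): delta overlapped-by alpha ✓
(epsilon, delta): epsilon overlapped-by delta ✓
(epsilon, eta): epsilon overlapped-by eta ✓
(epsilon, zeta): epsilon overlapped-by zeta ✓
(eta, alpha): eta overlapped-by alpha ✓
(eta, delta): eta overlapped-by delta ✓
(eta, zeta): eta overlapped-by zeta ✓
(iota, beta): iota overlapped-by beta ✓
(theta, mu): theta overlapped-by mu ✓
(zeta, alpha): zeta overlapped-by alpha ✓
Count: 14.

14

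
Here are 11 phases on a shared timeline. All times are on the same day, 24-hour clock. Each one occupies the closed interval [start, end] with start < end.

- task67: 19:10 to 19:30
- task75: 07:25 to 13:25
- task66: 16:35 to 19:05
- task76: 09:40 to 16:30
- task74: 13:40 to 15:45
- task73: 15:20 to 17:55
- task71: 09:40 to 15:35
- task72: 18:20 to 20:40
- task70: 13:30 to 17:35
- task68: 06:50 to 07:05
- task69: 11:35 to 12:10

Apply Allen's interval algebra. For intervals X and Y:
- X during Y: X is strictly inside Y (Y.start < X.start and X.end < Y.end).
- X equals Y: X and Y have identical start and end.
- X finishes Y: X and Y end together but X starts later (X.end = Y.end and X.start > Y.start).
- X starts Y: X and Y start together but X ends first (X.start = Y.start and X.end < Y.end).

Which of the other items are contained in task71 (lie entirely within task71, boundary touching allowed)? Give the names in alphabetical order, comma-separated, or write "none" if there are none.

task69

Target task71 = [09:40, 15:35].
task66 [16:35, 19:05] → after → no.
task67 [19:10, 19:30] → after → no.
task68 [06:50, 07:05] → before → no.
task69 [11:35, 12:10] → during → yes.
task70 [13:30, 17:35] → overlapped-by → no.
task72 [18:20, 20:40] → after → no.
task73 [15:20, 17:55] → overlapped-by → no.
task74 [13:40, 15:45] → overlapped-by → no.
task75 [07:25, 13:25] → overlaps → no.
task76 [09:40, 16:30] → started-by → no.
Result: task69.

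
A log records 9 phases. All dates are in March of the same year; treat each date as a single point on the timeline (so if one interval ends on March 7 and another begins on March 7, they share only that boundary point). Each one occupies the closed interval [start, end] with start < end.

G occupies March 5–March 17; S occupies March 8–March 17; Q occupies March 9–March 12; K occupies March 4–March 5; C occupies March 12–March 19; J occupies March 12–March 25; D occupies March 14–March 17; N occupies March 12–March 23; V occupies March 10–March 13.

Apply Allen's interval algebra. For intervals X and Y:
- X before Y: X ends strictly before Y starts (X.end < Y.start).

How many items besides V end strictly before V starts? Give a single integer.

Target V = [March 10, March 13].
C [March 12, March 19] → overlapped-by → no.
D [March 14, March 17] → after → no.
G [March 5, March 17] → contains → no.
J [March 12, March 25] → overlapped-by → no.
K [March 4, March 5] → before → counts.
N [March 12, March 23] → overlapped-by → no.
Q [March 9, March 12] → overlaps → no.
S [March 8, March 17] → contains → no.
Total: 1.

1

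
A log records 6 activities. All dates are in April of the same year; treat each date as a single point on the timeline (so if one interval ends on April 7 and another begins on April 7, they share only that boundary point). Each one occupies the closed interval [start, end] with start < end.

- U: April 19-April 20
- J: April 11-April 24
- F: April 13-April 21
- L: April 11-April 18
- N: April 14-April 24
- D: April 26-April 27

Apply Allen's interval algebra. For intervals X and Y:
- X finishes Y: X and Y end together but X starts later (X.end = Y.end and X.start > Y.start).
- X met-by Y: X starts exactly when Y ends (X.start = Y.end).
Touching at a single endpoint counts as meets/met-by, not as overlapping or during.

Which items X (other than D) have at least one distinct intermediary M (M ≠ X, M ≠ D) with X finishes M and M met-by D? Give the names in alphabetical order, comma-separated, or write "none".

Target D = [April 26, April 27].
Intermediaries M with M met-by D: none.
Union: none.

none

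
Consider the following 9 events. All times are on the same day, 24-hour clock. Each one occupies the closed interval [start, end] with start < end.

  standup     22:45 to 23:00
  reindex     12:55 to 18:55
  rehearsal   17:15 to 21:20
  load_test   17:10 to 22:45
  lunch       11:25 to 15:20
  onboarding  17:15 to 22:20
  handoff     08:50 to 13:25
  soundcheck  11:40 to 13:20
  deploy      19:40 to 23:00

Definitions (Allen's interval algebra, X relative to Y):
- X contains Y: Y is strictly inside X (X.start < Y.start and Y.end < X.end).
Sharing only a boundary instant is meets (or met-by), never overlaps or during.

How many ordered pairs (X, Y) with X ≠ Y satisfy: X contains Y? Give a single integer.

Checking all 72 ordered pairs for relation 'contains'; matching pairs in alphabetical order:
(handoff, soundcheck): handoff contains soundcheck ✓
(load_test, onboarding): load_test contains onboarding ✓
(load_test, rehearsal): load_test contains rehearsal ✓
(lunch, soundcheck): lunch contains soundcheck ✓
Count: 4.

4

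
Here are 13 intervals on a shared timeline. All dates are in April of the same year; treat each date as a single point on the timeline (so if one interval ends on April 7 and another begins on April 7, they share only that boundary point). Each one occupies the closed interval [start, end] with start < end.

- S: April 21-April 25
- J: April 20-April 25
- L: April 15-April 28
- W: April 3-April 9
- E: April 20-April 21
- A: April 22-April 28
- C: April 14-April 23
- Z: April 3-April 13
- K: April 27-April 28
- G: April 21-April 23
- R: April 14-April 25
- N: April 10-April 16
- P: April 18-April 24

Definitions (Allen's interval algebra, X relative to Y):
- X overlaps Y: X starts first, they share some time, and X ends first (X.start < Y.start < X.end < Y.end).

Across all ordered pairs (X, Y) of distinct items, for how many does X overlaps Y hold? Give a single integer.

Checking all 156 ordered pairs for relation 'overlaps'; matching pairs in alphabetical order:
(C, A): C overlaps A ✓
(C, J): C overlaps J ✓
(C, L): C overlaps L ✓
(C, P): C overlaps P ✓
(C, S): C overlaps S ✓
(G, A): G overlaps A ✓
(J, A): J overlaps A ✓
(N, C): N overlaps C ✓
(N, L): N overlaps L ✓
(N, R): N overlaps R ✓
(P, A): P overlaps A ✓
(P, J): P overlaps J ✓
(P, S): P overlaps S ✓
(R, A): R overlaps A ✓
(R, L): R overlaps L ✓
(S, A): S overlaps A ✓
(Z, N): Z overlaps N ✓
Count: 17.

17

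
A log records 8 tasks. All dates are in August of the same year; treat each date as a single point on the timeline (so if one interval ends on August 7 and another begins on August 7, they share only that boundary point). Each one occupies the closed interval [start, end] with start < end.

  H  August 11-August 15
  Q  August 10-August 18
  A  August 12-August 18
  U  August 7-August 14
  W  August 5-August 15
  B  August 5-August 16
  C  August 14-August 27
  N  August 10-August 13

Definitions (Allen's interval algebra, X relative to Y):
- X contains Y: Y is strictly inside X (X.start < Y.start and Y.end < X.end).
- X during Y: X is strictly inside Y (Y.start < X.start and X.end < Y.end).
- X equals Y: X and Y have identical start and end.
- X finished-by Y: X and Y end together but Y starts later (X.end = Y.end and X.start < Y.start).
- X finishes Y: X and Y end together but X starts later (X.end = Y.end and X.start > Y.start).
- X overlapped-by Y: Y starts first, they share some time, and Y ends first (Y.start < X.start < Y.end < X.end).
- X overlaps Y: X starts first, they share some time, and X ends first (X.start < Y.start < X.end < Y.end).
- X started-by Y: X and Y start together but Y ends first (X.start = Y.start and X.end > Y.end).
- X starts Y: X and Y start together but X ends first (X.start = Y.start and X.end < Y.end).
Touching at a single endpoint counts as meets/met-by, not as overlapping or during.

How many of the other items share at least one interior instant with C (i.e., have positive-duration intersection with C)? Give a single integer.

5

Target C = [August 14, August 27].
A [August 12, August 18] → overlaps → counts.
B [August 5, August 16] → overlaps → counts.
H [August 11, August 15] → overlaps → counts.
N [August 10, August 13] → before → no.
Q [August 10, August 18] → overlaps → counts.
U [August 7, August 14] → meets → no.
W [August 5, August 15] → overlaps → counts.
Total: 5.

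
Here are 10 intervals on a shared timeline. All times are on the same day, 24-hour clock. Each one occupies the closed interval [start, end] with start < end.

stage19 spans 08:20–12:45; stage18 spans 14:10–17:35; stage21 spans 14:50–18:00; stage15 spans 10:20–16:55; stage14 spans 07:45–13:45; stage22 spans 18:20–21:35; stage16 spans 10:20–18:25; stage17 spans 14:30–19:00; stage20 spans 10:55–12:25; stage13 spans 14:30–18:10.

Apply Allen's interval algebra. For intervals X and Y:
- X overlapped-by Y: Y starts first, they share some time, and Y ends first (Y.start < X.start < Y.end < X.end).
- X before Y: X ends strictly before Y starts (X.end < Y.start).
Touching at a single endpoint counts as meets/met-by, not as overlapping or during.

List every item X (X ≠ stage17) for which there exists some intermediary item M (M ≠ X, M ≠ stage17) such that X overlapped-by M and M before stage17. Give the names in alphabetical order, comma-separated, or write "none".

stage15, stage16

Target stage17 = [14:30, 19:00].
Intermediaries M with M before stage17: stage14, stage19, stage20.
Via stage14 — items with X overlapped-by stage14: stage15, stage16.
Via stage19 — items with X overlapped-by stage19: stage15, stage16.
Via stage20 — items with X overlapped-by stage20: none.
Union: stage15, stage16.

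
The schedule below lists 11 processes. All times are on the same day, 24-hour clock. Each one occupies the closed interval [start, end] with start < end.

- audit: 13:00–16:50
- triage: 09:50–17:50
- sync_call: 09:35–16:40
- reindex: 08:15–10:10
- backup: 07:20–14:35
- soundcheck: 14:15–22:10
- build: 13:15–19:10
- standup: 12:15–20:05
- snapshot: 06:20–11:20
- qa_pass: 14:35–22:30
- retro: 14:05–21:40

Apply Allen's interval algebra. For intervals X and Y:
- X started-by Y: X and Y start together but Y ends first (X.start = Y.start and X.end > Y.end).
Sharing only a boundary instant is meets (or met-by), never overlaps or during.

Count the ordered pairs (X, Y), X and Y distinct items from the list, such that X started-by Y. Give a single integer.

0

Checking all 110 ordered pairs for relation 'started-by'; matching pairs in alphabetical order:
No pair satisfies it.
Count: 0.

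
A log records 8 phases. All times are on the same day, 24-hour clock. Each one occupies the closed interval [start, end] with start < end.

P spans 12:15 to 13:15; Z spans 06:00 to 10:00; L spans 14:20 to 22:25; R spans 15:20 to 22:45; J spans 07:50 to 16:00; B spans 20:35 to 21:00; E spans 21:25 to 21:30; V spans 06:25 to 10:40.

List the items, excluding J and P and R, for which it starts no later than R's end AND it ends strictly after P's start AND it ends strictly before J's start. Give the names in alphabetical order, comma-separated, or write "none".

none

Conditions: its start is no later than R's end (X.start <= 22:45) AND its end is strictly after P's start (X.end > 12:15) AND its end is strictly before J's start (X.end < 07:50).
B: start 20:35 <= 22:45? ✓; end 21:00 > 12:15? ✓; end 21:00 < 07:50? ✗ → no.
E: start 21:25 <= 22:45? ✓; end 21:30 > 12:15? ✓; end 21:30 < 07:50? ✗ → no.
L: start 14:20 <= 22:45? ✓; end 22:25 > 12:15? ✓; end 22:25 < 07:50? ✗ → no.
V: start 06:25 <= 22:45? ✓; end 10:40 > 12:15? ✗; end 10:40 < 07:50? ✗ → no.
Z: start 06:00 <= 22:45? ✓; end 10:00 > 12:15? ✗; end 10:00 < 07:50? ✗ → no.
Result: none.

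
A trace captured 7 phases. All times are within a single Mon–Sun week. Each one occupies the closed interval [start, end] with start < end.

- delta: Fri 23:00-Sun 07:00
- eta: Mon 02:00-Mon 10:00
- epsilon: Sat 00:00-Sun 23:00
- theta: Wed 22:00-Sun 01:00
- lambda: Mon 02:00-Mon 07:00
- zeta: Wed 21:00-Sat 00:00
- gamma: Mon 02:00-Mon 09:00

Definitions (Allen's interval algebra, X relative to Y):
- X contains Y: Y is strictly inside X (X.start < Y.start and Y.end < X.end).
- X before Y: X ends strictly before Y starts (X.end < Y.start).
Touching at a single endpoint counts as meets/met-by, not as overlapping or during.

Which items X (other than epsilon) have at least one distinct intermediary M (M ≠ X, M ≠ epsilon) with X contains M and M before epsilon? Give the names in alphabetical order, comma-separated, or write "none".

Target epsilon = [Sat 00:00, Sun 23:00].
Intermediaries M with M before epsilon: eta, gamma, lambda.
Via eta — items with X contains eta: none.
Via gamma — items with X contains gamma: none.
Via lambda — items with X contains lambda: none.
Union: none.

none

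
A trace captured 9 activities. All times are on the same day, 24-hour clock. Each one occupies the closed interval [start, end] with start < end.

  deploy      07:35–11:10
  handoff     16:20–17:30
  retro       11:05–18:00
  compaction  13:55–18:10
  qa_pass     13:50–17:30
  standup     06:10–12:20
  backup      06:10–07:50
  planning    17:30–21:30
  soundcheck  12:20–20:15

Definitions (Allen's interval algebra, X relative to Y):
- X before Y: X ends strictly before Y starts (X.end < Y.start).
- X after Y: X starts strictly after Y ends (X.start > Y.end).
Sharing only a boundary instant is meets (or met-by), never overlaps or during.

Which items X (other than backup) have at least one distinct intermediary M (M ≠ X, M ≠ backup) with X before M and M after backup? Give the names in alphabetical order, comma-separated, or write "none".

deploy, standup

Target backup = [06:10, 07:50].
Intermediaries M with M after backup: compaction, handoff, planning, qa_pass, retro, soundcheck.
Via compaction — items with X before compaction: deploy, standup.
Via handoff — items with X before handoff: deploy, standup.
Via planning — items with X before planning: deploy, standup.
Via qa_pass — items with X before qa_pass: deploy, standup.
Via retro — items with X before retro: none.
Via soundcheck — items with X before soundcheck: deploy.
Union: deploy, standup.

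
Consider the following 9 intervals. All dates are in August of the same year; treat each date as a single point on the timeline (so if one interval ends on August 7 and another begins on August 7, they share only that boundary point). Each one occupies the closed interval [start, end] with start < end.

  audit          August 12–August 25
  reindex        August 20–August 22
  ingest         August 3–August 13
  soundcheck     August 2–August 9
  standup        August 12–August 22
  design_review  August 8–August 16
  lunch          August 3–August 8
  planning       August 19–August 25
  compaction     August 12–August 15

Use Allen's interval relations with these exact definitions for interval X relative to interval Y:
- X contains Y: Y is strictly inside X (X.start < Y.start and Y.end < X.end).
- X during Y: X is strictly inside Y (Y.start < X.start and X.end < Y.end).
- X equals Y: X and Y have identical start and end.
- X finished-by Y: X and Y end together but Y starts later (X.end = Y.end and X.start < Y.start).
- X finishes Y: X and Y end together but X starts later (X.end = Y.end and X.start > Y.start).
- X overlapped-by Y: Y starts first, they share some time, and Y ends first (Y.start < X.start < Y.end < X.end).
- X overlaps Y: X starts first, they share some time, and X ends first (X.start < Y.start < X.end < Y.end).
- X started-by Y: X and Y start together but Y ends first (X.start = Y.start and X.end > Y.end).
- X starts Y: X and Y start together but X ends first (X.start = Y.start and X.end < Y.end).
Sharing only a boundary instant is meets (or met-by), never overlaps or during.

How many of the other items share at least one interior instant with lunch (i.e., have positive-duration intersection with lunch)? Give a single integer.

2

Target lunch = [August 3, August 8].
audit [August 12, August 25] → after → no.
compaction [August 12, August 15] → after → no.
design_review [August 8, August 16] → met-by → no.
ingest [August 3, August 13] → started-by → counts.
planning [August 19, August 25] → after → no.
reindex [August 20, August 22] → after → no.
soundcheck [August 2, August 9] → contains → counts.
standup [August 12, August 22] → after → no.
Total: 2.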